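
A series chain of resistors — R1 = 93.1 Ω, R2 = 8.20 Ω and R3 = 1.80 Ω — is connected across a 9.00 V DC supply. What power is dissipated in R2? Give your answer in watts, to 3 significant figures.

0.0625 W

Every series element carries the same I. Get I from the total resistance, then P = I² × R2.
R_total = 93.1 + 8.20 + 1.80 = 103.1 Ω
I = V / R_total = 9.00 / 103.1 = 0.08729 A
P_R2 = I² × R2 = (0.08729)² × 8.20 = 0.06249 W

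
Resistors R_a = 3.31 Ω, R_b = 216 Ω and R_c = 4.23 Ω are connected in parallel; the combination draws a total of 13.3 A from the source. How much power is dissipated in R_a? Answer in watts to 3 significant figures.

Only the total current is stated, so first find the parallel equivalent to get the voltage across the combination.
1/R_eq = 1/3.31 + 1/216 + 1/4.23 ⇒ R_eq = 1.841 Ω
V = I_total × R_eq = 13.30 × 1.841 = 24.49 V
P_R_a = V² / R_a = (24.49)² / 3.31 = 181.1 W

181 W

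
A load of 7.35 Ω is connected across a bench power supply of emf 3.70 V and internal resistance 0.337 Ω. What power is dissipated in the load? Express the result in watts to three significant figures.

1.70 W

Find the circuit current first, then P = I²R for the load (series elements share I).
I = ε / (r + R) = 3.70 / (0.337 + 7.35) = 0.4813 A
P_load = I² R = (0.4813)² × 7.35 = 1.703 W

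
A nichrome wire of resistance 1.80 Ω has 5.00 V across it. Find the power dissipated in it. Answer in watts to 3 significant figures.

13.9 W

Voltage and resistance are given, so P = V²/R is the one-step route.
P = (5.00 V)² / 1.80 Ω = 13.89 W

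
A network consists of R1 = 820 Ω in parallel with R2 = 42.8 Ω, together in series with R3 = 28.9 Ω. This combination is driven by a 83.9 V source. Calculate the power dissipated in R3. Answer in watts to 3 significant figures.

Collapse the R1‖R2 pair into one equivalent R_p; then R_p and R3 form a series string.
R_p = (820×42.8)/(820+42.8) = 40.68 Ω
R_total = R_p + 28.9 = 40.68 + 28.9 = 69.58 Ω
I = V / R_total = 83.9 / 69.58 = 1.206 A
R3 is the series element, so its power is I²R.
P_R3 = (1.206)² × 28.9 = 42.02 W

42.0 W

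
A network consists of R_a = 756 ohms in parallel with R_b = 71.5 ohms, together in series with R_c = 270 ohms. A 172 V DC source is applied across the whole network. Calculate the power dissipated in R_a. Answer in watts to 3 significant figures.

Reduce the parallel combination to a single R_p; the circuit then becomes R_p in series with the remaining resistor.
R_p = (756×71.5)/(756+71.5) = 65.32 Ω
R_total = R_p + 270 = 65.32 + 270 = 335.3 Ω
I = V / R_total = 172 / 335.3 = 0.5129 A
Voltage across the parallel pair: V_p = I × R_p = 0.5129 × 65.32 = 33.51 V
R_a sits across V_p; its power is V_p²/R.
P_R_a = (33.51)² / 756 = 1.485 W

1.49 W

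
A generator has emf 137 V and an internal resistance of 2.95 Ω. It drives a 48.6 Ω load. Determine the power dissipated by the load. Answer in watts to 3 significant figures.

343 W

Load and internal resistance form a series loop — compute the loop current, then the load power via I²R.
I = ε / (r + R) = 137 / (2.95 + 48.6) = 2.658 A
P_load = I² R = (2.658)² × 48.6 = 343.3 W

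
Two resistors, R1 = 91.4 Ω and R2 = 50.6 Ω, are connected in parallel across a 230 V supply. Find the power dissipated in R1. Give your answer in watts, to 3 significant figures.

Parallel branches share the same voltage; P = V²/R gives the branch power in one step.
P_R1 = V² / R1 = (230)² / 91.4 Ω = 578.8 W

579 W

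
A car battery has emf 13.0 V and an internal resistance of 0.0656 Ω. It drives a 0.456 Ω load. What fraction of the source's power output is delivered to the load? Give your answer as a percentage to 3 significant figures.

87.4 %

Both r and R carry the same current, so the power split is just the resistance split: η = R/(R+r).
η = R / (R + r) = 0.456 / (0.456 + 0.0656) = 0.8742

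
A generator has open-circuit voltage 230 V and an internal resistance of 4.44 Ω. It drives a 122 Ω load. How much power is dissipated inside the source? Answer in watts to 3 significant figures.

The source's internal resistance is just another series element carrying I; its dissipation is I²r.
I = ε / (r + R) = 230 / (4.44 + 122) = 1.819 A
P_int = I² r = (1.819)² × 4.44 = 14.69 W

14.7 W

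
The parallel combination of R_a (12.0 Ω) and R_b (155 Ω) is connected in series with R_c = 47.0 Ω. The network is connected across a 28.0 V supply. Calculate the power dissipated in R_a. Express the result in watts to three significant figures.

Collapse the R_a‖R_b pair into one equivalent R_p; then R_p and R_c form a series string.
R_p = (12.0×155)/(12.0+155) = 11.14 Ω
R_total = R_p + 47.0 = 11.14 + 47.0 = 58.14 Ω
I = V / R_total = 28.0 / 58.14 = 0.4816 A
Voltage across the parallel pair: V_p = I × R_p = 0.4816 × 11.14 = 5.364 V
Use P = V²/R for R_a with V = V_p.
P_R_a = (5.364)² / 12.0 = 2.398 W

2.40 W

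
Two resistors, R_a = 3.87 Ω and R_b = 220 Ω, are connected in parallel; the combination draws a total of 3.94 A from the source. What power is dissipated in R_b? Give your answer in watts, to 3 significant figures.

1.02 W

Only the total current is stated, so first find the parallel equivalent to get the voltage across the combination.
1/R_eq = 1/3.87 + 1/220 ⇒ R_eq = 3.803 Ω
V = I_total × R_eq = 3.940 × 3.803 = 14.98 V
P_R_b = V² / R_b = (14.98)² / 220 = 1.021 W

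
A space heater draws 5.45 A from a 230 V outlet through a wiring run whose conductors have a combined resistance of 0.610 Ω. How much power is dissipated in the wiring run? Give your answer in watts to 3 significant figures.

18.1 W

Line loss is just I²R for the cable — we know both I and R_line directly.
The wiring run carries the full 5.45 A.
P_line = I² R_line = (5.450)² × 0.610 = 18.12 W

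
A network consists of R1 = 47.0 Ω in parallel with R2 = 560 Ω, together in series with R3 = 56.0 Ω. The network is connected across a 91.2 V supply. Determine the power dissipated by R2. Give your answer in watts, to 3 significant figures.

2.83 W

Combine R1 and R2 into their parallel equivalent first, reducing the network to two series resistors.
R_p = (47.0×560)/(47.0+560) = 43.36 Ω
R_total = R_p + 56.0 = 43.36 + 56.0 = 99.36 Ω
I = V / R_total = 91.2 / 99.36 = 0.9179 A
Voltage across the parallel pair: V_p = I × R_p = 0.9179 × 43.36 = 39.80 V
Use P = V²/R for R2 with V = V_p.
P_R2 = (39.80)² / 560 = 2.829 W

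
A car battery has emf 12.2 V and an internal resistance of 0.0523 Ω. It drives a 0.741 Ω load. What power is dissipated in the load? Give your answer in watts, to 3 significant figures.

175 W

Load and internal resistance form a series loop — compute the loop current, then the load power via I²R.
I = ε / (r + R) = 12.2 / (0.0523 + 0.741) = 15.38 A
P_load = I² R = (15.38)² × 0.741 = 175.3 W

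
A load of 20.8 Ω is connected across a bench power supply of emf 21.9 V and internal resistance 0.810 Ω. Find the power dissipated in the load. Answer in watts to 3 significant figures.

21.4 W

Load and internal resistance form a series loop — compute the loop current, then the load power via I²R.
I = ε / (r + R) = 21.9 / (0.810 + 20.8) = 1.013 A
P_load = I² R = (1.013)² × 20.8 = 21.36 W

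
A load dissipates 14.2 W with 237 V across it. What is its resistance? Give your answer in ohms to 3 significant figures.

3960 Ω

Inverting the appropriate power form: R = V² / P.
R = (237)² / 14.2 = 3956 Ω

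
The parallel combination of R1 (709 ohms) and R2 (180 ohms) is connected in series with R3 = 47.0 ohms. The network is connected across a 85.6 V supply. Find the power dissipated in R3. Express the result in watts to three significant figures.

9.48 W

Collapse the R1‖R2 pair into one equivalent R_p; then R_p and R3 form a series string.
R_p = (709×180)/(709+180) = 143.6 Ω
R_total = R_p + 47.0 = 143.6 + 47.0 = 190.6 Ω
I = V / R_total = 85.6 / 190.6 = 0.4492 A
R3 is the series element, so its power is I²R.
P_R3 = (0.4492)² × 47.0 = 9.484 W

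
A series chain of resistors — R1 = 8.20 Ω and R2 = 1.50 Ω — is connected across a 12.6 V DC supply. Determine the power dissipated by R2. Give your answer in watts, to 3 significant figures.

In a series string the same current flows through every resistor — find that current, then P = I²R for the one we want.
R_total = 8.20 + 1.50 = 9.700 Ω
I = V / R_total = 12.6 / 9.700 = 1.299 A
P_R2 = I² × R2 = (1.299)² × 1.50 = 2.531 W

2.53 W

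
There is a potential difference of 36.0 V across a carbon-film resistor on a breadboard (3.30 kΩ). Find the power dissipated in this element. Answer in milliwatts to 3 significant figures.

We know the drop across the element and its resistance — P = V²/R, one step.
P = (36.0 V)² / 3300 Ω = 0.3927 W

393 mW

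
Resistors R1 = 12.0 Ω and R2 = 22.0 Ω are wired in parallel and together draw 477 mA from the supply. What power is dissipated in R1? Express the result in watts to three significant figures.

We need the common branch voltage; get it from I_total × R_eq, then P = V²/R for the branch.
1/R_eq = 1/12.0 + 1/22.0 ⇒ R_eq = 7.765 Ω
V = I_total × R_eq = 0.4770 × 7.765 = 3.704 V
P_R1 = V² / R1 = (3.704)² / 12.0 = 1.143 W

1.14 W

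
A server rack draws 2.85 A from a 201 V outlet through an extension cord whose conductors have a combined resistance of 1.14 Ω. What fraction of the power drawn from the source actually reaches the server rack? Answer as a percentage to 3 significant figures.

98.4 %

The extension cord carries the full 2.85 A.
P_line = I² R_line = (2.850)² × 1.14 = 9.260 W
P_source = V I = 201 × 2.850 = 572.9 W; P_load = 563.6 W
η = P_load / P_source = 563.6 / 572.9 = 0.9838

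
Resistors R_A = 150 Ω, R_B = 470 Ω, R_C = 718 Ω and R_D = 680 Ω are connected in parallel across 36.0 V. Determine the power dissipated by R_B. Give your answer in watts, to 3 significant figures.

2.76 W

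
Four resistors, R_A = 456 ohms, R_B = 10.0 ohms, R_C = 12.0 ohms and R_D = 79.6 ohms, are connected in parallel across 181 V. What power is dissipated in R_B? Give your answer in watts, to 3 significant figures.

R_B sits directly across the source, so P = V²/R with V = 181 V.
P_R_B = V² / R_B = (181)² / 10.0 Ω = 3276 W

3280 W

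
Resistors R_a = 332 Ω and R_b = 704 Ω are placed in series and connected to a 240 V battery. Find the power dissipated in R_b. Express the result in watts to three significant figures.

37.8 W

Every series element carries the same I. Get I from the total resistance, then P = I² × R_b.
R_total = 332 + 704 = 1036 Ω
I = V / R_total = 240 / 1036 = 0.2317 A
P_R_b = I² × R_b = (0.2317)² × 704 = 37.78 W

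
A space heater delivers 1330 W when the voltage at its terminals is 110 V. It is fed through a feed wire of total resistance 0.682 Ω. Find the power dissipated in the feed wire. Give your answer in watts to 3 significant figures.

The feed wire is a series resistance carrying the load current; its dissipation is I²R_line.
I = P / V = 1330 / 110 = 12.09 A through the feed wire.
P_line = I² R_line = (12.09)² × 0.682 = 99.70 W

99.7 W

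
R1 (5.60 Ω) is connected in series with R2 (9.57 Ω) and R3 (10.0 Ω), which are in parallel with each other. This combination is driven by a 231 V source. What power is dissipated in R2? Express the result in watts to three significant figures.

Collapse R2‖R3 to a single equivalent, reducing the network to two series elements.
R_p = (9.57×10.0)/(9.57+10.0) = 4.890 Ω
R_total = 5.60 + 4.890 = 10.49 Ω
I = V / R_total = 231 / 10.49 = 22.02 A
Voltage across the parallel pair: V_p = I × R_p = 22.02 × 4.890 = 107.7 V
R2 is across V_p, so use P = V²/R for that branch.
P_R2 = (107.7)² / 9.57 = 1212 W

1210 W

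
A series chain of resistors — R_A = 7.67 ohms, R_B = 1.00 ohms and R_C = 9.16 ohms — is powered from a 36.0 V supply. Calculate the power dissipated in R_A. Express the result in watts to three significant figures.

31.3 W

Since the resistors are in series they all carry the loop current I = V/R_total; the power in any one is I²R.
R_total = 7.67 + 1.00 + 9.16 = 17.83 Ω
I = V / R_total = 36.0 / 17.83 = 2.019 A
P_R_A = I² × R_A = (2.019)² × 7.67 = 31.27 W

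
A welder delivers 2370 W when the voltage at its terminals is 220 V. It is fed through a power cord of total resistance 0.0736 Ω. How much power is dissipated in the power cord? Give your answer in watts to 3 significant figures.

8.54 W

Line loss is just I²R for the cable — we know both I and R_line directly.
I = P / V = 2370 / 220 = 10.77 A through the power cord.
P_line = I² R_line = (10.77)² × 0.0736 = 8.541 W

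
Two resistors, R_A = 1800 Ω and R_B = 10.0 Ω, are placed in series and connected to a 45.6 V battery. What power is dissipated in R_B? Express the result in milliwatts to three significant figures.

6.35 mW

In a series string the same current flows through every resistor — find that current, then P = I²R for the one we want.
R_total = 1800 + 10.0 = 1810 Ω
I = V / R_total = 45.6 / 1810 = 0.02519 A
P_R_B = I² × R_B = (0.02519)² × 10.0 = 0.006347 W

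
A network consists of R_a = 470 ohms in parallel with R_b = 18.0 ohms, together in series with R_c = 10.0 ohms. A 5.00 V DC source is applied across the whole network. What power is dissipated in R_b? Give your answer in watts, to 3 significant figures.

Combine R_a and R_b into their parallel equivalent first, reducing the network to two series resistors.
R_p = (470×18.0)/(470+18.0) = 17.34 Ω
R_total = R_p + 10.0 = 17.34 + 10.0 = 27.34 Ω
I = V / R_total = 5.00 / 27.34 = 0.1829 A
Voltage across the parallel pair: V_p = I × R_p = 0.1829 × 17.34 = 3.171 V
R_b sits across V_p; its power is V_p²/R.
P_R_b = (3.171)² / 18.0 = 0.5586 W

0.559 W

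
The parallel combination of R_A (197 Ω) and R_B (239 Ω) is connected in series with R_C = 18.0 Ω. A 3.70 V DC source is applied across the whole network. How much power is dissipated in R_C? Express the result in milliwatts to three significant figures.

First find R_p for the parallel pair, then treat R_p + R_C as a series loop.
R_p = (197×239)/(197+239) = 108.0 Ω
R_total = R_p + 18.0 = 108.0 + 18.0 = 126.0 Ω
I = V / R_total = 3.70 / 126.0 = 0.02937 A
All the supply current flows through R_C; use P = I²R_C.
P_R_C = (0.02937)² × 18.0 = 0.01552 W

15.5 mW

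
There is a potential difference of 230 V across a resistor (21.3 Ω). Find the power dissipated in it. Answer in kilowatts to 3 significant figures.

2.48 kW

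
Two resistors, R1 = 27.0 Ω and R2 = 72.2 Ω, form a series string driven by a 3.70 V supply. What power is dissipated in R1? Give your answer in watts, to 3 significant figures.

0.0376 W

The current is common to all series resistors; compute it, then apply P = I²R for the target.
R_total = 27.0 + 72.2 = 99.20 Ω
I = V / R_total = 3.70 / 99.20 = 0.03730 A
P_R1 = I² × R1 = (0.03730)² × 27.0 = 0.03756 W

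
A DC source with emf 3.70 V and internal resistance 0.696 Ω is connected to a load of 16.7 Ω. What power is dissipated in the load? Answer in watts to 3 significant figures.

0.755 W

With r and R in series, I = ε/(r+R); the load dissipates I²R.
I = ε / (r + R) = 3.70 / (0.696 + 16.7) = 0.2127 A
P_load = I² R = (0.2127)² × 16.7 = 0.7555 W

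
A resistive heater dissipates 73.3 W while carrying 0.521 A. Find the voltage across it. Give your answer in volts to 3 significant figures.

141 V

From P = V I = I²R = V²/R, with the two given quantities we get V = P / I.
V = 73.3 / 0.5210 = 140.7 V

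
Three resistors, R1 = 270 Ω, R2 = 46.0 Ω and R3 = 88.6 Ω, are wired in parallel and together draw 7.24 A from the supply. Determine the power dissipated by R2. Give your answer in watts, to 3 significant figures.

845 W

Only the total current is stated, so first find the parallel equivalent to get the voltage across the combination.
1/R_eq = 1/270 + 1/46.0 + 1/88.6 ⇒ R_eq = 27.23 Ω
V = I_total × R_eq = 7.240 × 27.23 = 197.1 V
P_R2 = V² / R2 = (197.1)² / 46.0 = 844.7 W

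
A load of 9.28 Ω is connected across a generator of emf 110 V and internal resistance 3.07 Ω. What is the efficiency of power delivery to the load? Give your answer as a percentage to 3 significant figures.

Efficiency is P_load / P_total. With a series r and R sharing the same I, P = I²R for each, so η = R/(R+r).
η = R / (R + r) = 9.28 / (9.28 + 3.07) = 0.7514

75.1 %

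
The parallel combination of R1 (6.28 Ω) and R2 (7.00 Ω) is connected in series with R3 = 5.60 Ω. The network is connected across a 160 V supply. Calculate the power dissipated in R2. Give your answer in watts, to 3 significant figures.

505 W

Collapse the R1‖R2 pair into one equivalent R_p; then R_p and R3 form a series string.
R_p = (6.28×7.00)/(6.28+7.00) = 3.310 Ω
R_total = R_p + 5.60 = 3.310 + 5.60 = 8.910 Ω
I = V / R_total = 160 / 8.910 = 17.96 A
Voltage across the parallel pair: V_p = I × R_p = 17.96 × 3.310 = 59.44 V
R2 sits across V_p; its power is V_p²/R.
P_R2 = (59.44)² / 7.00 = 504.8 W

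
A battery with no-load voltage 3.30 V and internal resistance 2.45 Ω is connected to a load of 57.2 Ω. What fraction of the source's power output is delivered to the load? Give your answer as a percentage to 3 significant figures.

95.9 %

Both r and R carry the same current, so the power split is just the resistance split: η = R/(R+r).
η = R / (R + r) = 57.2 / (57.2 + 2.45) = 0.9589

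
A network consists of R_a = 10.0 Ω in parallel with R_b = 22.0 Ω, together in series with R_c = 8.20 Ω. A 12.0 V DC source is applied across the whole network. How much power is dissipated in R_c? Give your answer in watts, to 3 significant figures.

5.20 W

Combine R_a and R_b into their parallel equivalent first, reducing the network to two series resistors.
R_p = (10.0×22.0)/(10.0+22.0) = 6.875 Ω
R_total = R_p + 8.20 = 6.875 + 8.20 = 15.07 Ω
I = V / R_total = 12.0 / 15.07 = 0.7960 A
R_c carries the full series current, so P = I²R.
P_R_c = (0.7960)² × 8.20 = 5.196 W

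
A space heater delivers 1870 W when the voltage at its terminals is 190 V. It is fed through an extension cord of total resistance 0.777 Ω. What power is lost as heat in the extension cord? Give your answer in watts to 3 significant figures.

The extension cord and load are in series, so the same current flows in both; the loss is I²R_line.
I = P / V = 1870 / 190 = 9.842 A through the extension cord.
P_line = I² R_line = (9.842)² × 0.777 = 75.27 W

75.3 W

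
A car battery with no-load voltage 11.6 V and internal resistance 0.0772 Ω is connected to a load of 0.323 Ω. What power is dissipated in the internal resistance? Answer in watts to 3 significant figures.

Internal loss is I²r, with I set by the total series resistance r+R.
I = ε / (r + R) = 11.6 / (0.0772 + 0.323) = 28.99 A
P_int = I² r = (28.99)² × 0.0772 = 64.86 W

64.9 W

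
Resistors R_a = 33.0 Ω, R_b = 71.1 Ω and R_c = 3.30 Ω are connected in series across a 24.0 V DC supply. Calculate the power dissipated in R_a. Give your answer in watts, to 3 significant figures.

Series elements share the same current, so find I first, then use P = I²R.
R_total = 33.0 + 71.1 + 3.30 = 107.4 Ω
I = V / R_total = 24.0 / 107.4 = 0.2235 A
P_R_a = I² × R_a = (0.2235)² × 33.0 = 1.648 W

1.65 W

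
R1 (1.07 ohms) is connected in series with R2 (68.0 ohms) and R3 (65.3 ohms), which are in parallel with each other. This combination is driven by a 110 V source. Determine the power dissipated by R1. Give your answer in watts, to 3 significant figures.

11.0 W

Collapse R2‖R3 to a single equivalent, reducing the network to two series elements.
R_p = (68.0×65.3)/(68.0+65.3) = 33.31 Ω
R_total = 1.07 + 33.31 = 34.38 Ω
I = V / R_total = 110 / 34.38 = 3.199 A
All the current flows through R1; use P = I²R.
P_R1 = (3.199)² × 1.07 = 10.95 W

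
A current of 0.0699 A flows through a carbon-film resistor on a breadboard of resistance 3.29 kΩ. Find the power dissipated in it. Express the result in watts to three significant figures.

With I and R stated, P = I²R applies in one step.
P = (0.06990 A)² × 3290 Ω = 16.07 W

16.1 W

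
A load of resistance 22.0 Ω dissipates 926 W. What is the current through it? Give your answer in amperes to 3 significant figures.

6.49 A

The two known quantities fix the third via I = √(P / R).
I = √(926 / 22.0) = 6.488 A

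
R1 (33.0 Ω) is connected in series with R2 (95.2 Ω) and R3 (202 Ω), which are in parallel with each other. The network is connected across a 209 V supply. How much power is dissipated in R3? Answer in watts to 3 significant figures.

Reduce the parallel pair to R_p first; the network is then a simple series string.
R_p = (95.2×202)/(95.2+202) = 64.71 Ω
R_total = 33.0 + 64.71 = 97.71 Ω
I = V / R_total = 209 / 97.71 = 2.139 A
Voltage across the parallel pair: V_p = I × R_p = 2.139 × 64.71 = 138.4 V
R3 is across V_p, so use P = V²/R for that branch.
P_R3 = (138.4)² / 202 = 94.84 W

94.8 W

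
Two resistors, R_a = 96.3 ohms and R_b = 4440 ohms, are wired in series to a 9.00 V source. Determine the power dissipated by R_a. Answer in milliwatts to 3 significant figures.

0.379 mW

In a series string the same current flows through every resistor — find that current, then P = I²R for the one we want.
R_total = 96.3 + 4440 = 4536 Ω
I = V / R_total = 9.00 / 4536 = 0.001984 A
P_R_a = I² × R_a = (0.001984)² × 96.3 = 0.0003791 W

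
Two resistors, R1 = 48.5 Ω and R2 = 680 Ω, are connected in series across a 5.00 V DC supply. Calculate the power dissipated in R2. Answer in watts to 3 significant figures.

0.0320 W

The current is common to all series resistors; compute it, then apply P = I²R for the target.
R_total = 48.5 + 680 = 728.5 Ω
I = V / R_total = 5.00 / 728.5 = 0.006863 A
P_R2 = I² × R2 = (0.006863)² × 680 = 0.03203 W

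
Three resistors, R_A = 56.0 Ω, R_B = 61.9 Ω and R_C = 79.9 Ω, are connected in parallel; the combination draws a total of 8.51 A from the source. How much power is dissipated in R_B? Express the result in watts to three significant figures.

We need the common branch voltage; get it from I_total × R_eq, then P = V²/R for the branch.
1/R_eq = 1/56.0 + 1/61.9 + 1/79.9 ⇒ R_eq = 21.49 Ω
V = I_total × R_eq = 8.510 × 21.49 = 182.9 V
P_R_B = V² / R_B = (182.9)² / 61.9 = 540.4 W

540 W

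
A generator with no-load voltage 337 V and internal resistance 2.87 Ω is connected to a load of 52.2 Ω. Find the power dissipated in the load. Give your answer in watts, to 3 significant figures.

1950 W

Load and internal resistance form a series loop — compute the loop current, then the load power via I²R.
I = ε / (r + R) = 337 / (2.87 + 52.2) = 6.119 A
P_load = I² R = (6.119)² × 52.2 = 1955 W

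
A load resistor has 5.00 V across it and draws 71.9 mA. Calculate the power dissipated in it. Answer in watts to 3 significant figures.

V and I are known directly — P = V I, no intermediate step needed.
P = 5.00 V × 0.07190 A = 0.3595 W

0.360 W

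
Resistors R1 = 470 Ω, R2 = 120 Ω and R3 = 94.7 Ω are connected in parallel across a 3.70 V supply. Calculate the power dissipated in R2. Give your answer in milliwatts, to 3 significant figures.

114 mW

The supply voltage appears across each parallel branch — just use P = V²/R2.
P_R2 = V² / R2 = (3.70)² / 120 Ω = 0.1141 W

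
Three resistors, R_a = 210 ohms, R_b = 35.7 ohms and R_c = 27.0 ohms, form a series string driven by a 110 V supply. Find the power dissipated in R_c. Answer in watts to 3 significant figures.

Every series element carries the same I. Get I from the total resistance, then P = I² × R_c.
R_total = 210 + 35.7 + 27.0 = 272.7 Ω
I = V / R_total = 110 / 272.7 = 0.4034 A
P_R_c = I² × R_c = (0.4034)² × 27.0 = 4.393 W

4.39 W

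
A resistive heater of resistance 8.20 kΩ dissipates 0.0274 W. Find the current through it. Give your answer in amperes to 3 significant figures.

Inverting the appropriate power form: I = √(P / R).
I = √(0.0274 / 8200) = 0.001828 A

0.00183 A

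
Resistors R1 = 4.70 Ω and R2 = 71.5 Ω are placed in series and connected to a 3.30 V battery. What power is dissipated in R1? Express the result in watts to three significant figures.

0.00881 W

Series elements share the same current, so find I first, then use P = I²R.
R_total = 4.70 + 71.5 = 76.20 Ω
I = V / R_total = 3.30 / 76.20 = 0.04331 A
P_R1 = I² × R1 = (0.04331)² × 4.70 = 0.008815 W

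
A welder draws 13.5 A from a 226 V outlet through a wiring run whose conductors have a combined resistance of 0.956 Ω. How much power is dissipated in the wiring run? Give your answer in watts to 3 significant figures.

The wiring run is a series resistance carrying the load current; its dissipation is I²R_line.
The wiring run carries the full 13.5 A.
P_line = I² R_line = (13.50)² × 0.956 = 174.2 W

174 W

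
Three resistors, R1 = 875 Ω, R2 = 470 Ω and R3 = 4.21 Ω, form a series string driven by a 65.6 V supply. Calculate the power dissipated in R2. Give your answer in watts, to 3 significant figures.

1.11 W

Series elements share the same current, so find I first, then use P = I²R.
R_total = 875 + 470 + 4.21 = 1349 Ω
I = V / R_total = 65.6 / 1349 = 0.04862 A
P_R2 = I² × R2 = (0.04862)² × 470 = 1.111 W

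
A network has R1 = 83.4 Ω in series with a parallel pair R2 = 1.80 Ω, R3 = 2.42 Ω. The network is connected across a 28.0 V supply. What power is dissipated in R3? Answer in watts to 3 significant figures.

0.0484 W

Collapse R2‖R3 to a single equivalent, reducing the network to two series elements.
R_p = (1.80×2.42)/(1.80+2.42) = 1.032 Ω
R_total = 83.4 + 1.032 = 84.43 Ω
I = V / R_total = 28.0 / 84.43 = 0.3316 A
Voltage across the parallel pair: V_p = I × R_p = 0.3316 × 1.032 = 0.3423 V
R3 is across V_p, so use P = V²/R for that branch.
P_R3 = (0.3423)² / 2.42 = 0.04842 W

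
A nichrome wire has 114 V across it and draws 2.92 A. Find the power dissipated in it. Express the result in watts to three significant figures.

Both the voltage across and the current through the element are known, so P = V I applies directly.
P = 114 V × 2.920 A = 332.9 W

333 W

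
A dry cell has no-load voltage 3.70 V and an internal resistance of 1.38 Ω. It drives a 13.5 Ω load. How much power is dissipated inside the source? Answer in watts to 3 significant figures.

0.0853 W

The internal resistance carries the same current as the load; P_int = I²r.
I = ε / (r + R) = 3.70 / (1.38 + 13.5) = 0.2487 A
P_int = I² r = (0.2487)² × 1.38 = 0.08533 W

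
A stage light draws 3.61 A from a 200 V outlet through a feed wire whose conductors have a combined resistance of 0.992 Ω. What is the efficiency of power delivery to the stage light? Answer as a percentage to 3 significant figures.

98.2 %

The feed wire carries the full 3.61 A.
P_line = I² R_line = (3.610)² × 0.992 = 12.93 W
P_source = V I = 200 × 3.610 = 722.0 W; P_load = 709.1 W
η = P_load / P_source = 709.1 / 722.0 = 0.9821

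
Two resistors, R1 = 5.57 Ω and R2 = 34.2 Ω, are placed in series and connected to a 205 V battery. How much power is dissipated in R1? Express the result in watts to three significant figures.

Series elements share the same current, so find I first, then use P = I²R.
R_total = 5.57 + 34.2 = 39.77 Ω
I = V / R_total = 205 / 39.77 = 5.155 A
P_R1 = I² × R1 = (5.155)² × 5.57 = 148.0 W

148 W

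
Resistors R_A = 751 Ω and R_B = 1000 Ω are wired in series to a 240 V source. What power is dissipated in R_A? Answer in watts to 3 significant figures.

14.1 W

Series elements share the same current, so find I first, then use P = I²R.
R_total = 751 + 1000 = 1751 Ω
I = V / R_total = 240 / 1751 = 0.1371 A
P_R_A = I² × R_A = (0.1371)² × 751 = 14.11 W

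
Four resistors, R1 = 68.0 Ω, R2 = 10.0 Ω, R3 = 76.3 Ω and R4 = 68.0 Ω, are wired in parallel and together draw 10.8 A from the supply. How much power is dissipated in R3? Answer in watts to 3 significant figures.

The branches share the same voltage, but only the total current is given — find V from the equivalent resistance first.
1/R_eq = 1/68.0 + 1/10.0 + 1/76.3 + 1/68.0 ⇒ R_eq = 7.017 Ω
V = I_total × R_eq = 10.80 × 7.017 = 75.78 V
P_R3 = V² / R3 = (75.78)² / 76.3 = 75.26 W

75.3 W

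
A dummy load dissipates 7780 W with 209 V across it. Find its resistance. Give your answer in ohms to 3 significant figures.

Inverting the appropriate power form: R = V² / P.
R = (209)² / 7780 = 5.615 Ω

5.61 Ω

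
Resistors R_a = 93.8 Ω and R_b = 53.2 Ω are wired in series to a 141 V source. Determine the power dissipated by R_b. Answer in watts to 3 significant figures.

Series elements share the same current, so find I first, then use P = I²R.
R_total = 93.8 + 53.2 = 147.0 Ω
I = V / R_total = 141 / 147.0 = 0.9592 A
P_R_b = I² × R_b = (0.9592)² × 53.2 = 48.95 W

48.9 W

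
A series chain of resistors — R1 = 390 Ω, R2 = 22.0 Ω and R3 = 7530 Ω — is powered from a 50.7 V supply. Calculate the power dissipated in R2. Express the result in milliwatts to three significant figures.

In a series string the same current flows through every resistor — find that current, then P = I²R for the one we want.
R_total = 390 + 22.0 + 7530 = 7942 Ω
I = V / R_total = 50.7 / 7942 = 0.006384 A
P_R2 = I² × R2 = (0.006384)² × 22.0 = 0.0008966 W

0.897 mW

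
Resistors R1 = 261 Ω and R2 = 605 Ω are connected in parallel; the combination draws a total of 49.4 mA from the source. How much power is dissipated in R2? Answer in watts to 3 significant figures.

Only the total current is stated, so first find the parallel equivalent to get the voltage across the combination.
1/R_eq = 1/261 + 1/605 ⇒ R_eq = 182.3 Ω
V = I_total × R_eq = 0.04940 × 182.3 = 9.008 V
P_R2 = V² / R2 = (9.008)² / 605 = 0.1341 W

0.134 W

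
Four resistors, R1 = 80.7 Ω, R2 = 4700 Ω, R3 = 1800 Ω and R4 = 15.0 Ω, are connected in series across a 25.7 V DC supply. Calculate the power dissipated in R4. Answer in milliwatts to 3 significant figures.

In a series string the same current flows through every resistor — find that current, then P = I²R for the one we want.
R_total = 80.7 + 4700 + 1800 + 15.0 = 6596 Ω
I = V / R_total = 25.7 / 6596 = 0.003896 A
P_R4 = I² × R4 = (0.003896)² × 15.0 = 0.0002277 W

0.228 mW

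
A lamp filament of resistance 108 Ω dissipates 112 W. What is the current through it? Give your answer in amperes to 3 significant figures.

1.02 A

Rearranging the power relation for the two known quantities gives I = √(P / R).
I = √(112 / 108) = 1.018 A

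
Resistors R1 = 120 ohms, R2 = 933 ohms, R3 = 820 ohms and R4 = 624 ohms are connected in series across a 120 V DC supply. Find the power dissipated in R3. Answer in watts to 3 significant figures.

1.89 W

In a series string the same current flows through every resistor — find that current, then P = I²R for the one we want.
R_total = 120 + 933 + 820 + 624 = 2497 Ω
I = V / R_total = 120 / 2497 = 0.04806 A
P_R3 = I² × R3 = (0.04806)² × 820 = 1.894 W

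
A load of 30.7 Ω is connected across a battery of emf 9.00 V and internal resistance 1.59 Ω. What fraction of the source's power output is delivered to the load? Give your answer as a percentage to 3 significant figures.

95.1 %

Both r and R carry the same current, so the power split is just the resistance split: η = R/(R+r).
η = R / (R + r) = 30.7 / (30.7 + 1.59) = 0.9508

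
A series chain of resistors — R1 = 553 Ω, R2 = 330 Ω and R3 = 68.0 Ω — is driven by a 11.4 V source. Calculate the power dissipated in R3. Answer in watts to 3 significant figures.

In a series string the same current flows through every resistor — find that current, then P = I²R for the one we want.
R_total = 553 + 330 + 68.0 = 951.0 Ω
I = V / R_total = 11.4 / 951.0 = 0.01199 A
P_R3 = I² × R3 = (0.01199)² × 68.0 = 0.009771 W

0.00977 W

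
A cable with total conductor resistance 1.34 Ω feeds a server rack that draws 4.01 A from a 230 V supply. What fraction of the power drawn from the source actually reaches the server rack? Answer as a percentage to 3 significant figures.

97.7 %

The cable carries the full 4.01 A.
P_line = I² R_line = (4.010)² × 1.34 = 21.55 W
P_source = V I = 230 × 4.010 = 922.3 W; P_load = 900.8 W
η = P_load / P_source = 900.8 / 922.3 = 0.9766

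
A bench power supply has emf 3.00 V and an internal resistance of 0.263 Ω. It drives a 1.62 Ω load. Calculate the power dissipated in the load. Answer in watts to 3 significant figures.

4.11 W

With r and R in series, I = ε/(r+R); the load dissipates I²R.
I = ε / (r + R) = 3.00 / (0.263 + 1.62) = 1.593 A
P_load = I² R = (1.593)² × 1.62 = 4.112 W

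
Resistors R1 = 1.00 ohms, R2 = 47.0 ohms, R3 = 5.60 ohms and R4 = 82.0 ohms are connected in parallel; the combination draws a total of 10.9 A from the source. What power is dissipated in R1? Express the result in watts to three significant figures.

We need the common branch voltage; get it from I_total × R_eq, then P = V²/R for the branch.
1/R_eq = 1/1.00 + 1/47.0 + 1/5.60 + 1/82.0 ⇒ R_eq = 0.8251 Ω
V = I_total × R_eq = 10.90 × 0.8251 = 8.993 V
P_R1 = V² / R1 = (8.993)² / 1.00 = 80.88 W

80.9 W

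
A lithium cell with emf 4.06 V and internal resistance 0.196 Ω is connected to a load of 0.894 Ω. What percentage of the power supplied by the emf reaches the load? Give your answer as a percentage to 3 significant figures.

Both r and R carry the same current, so the power split is just the resistance split: η = R/(R+r).
η = R / (R + r) = 0.894 / (0.894 + 0.196) = 0.8202

82.0 %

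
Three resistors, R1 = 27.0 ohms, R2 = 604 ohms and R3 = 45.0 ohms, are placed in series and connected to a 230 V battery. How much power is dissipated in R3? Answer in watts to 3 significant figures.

5.21 W

Series elements share the same current, so find I first, then use P = I²R.
R_total = 27.0 + 604 + 45.0 = 676.0 Ω
I = V / R_total = 230 / 676.0 = 0.3402 A
P_R3 = I² × R3 = (0.3402)² × 45.0 = 5.209 W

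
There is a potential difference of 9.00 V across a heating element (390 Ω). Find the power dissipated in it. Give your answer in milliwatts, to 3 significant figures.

208 mW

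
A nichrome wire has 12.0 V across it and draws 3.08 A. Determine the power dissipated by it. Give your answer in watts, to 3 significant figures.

37.0 W

Since both terminal voltage and current are stated, P = V I gives the power in one step.
P = 12.0 V × 3.080 A = 36.96 W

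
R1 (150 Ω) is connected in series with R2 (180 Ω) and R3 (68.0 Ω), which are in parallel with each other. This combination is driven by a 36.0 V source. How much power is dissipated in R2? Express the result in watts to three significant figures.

0.441 W

Collapse R2‖R3 to a single equivalent, reducing the network to two series elements.
R_p = (180×68.0)/(180+68.0) = 49.35 Ω
R_total = 150 + 49.35 = 199.4 Ω
I = V / R_total = 36.0 / 199.4 = 0.1806 A
Voltage across the parallel pair: V_p = I × R_p = 0.1806 × 49.35 = 8.913 V
R2 sees V_p directly, so P = V_p² / R2.
P_R2 = (8.913)² / 180 = 0.4413 W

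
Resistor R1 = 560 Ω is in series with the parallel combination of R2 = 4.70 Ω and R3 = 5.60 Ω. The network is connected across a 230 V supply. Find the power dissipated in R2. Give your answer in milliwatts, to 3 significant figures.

First combine the parallel branches into one equivalent R_p, then R1 + R_p is a series pair.
R_p = (4.70×5.60)/(4.70+5.60) = 2.555 Ω
R_total = 560 + 2.555 = 562.6 Ω
I = V / R_total = 230 / 562.6 = 0.4088 A
Voltage across the parallel pair: V_p = I × R_p = 0.4088 × 2.555 = 1.045 V
R2 is across V_p, so use P = V²/R for that branch.
P_R2 = (1.045)² / 4.70 = 0.2322 W

232 mW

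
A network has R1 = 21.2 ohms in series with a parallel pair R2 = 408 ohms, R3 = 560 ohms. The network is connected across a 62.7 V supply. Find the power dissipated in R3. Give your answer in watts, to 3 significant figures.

First combine the parallel branches into one equivalent R_p, then R1 + R_p is a series pair.
R_p = (408×560)/(408+560) = 236.0 Ω
R_total = 21.2 + 236.0 = 257.2 Ω
I = V / R_total = 62.7 / 257.2 = 0.2437 A
Voltage across the parallel pair: V_p = I × R_p = 0.2437 × 236.0 = 57.53 V
R3 is across V_p, so use P = V²/R for that branch.
P_R3 = (57.53)² / 560 = 5.911 W

5.91 W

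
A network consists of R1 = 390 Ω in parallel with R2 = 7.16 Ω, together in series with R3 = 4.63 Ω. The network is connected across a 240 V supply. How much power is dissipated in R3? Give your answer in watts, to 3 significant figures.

Combine R1 and R2 into their parallel equivalent first, reducing the network to two series resistors.
R_p = (390×7.16)/(390+7.16) = 7.031 Ω
R_total = R_p + 4.63 = 7.031 + 4.63 = 11.66 Ω
I = V / R_total = 240 / 11.66 = 20.58 A
R3 is the series element, so its power is I²R.
P_R3 = (20.58)² × 4.63 = 1961 W

1960 W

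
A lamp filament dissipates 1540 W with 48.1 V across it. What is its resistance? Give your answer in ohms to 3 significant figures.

From P = V I = I²R = V²/R, with the two given quantities we get R = V² / P.
R = (48.1)² / 1540 = 1.502 Ω

1.50 Ω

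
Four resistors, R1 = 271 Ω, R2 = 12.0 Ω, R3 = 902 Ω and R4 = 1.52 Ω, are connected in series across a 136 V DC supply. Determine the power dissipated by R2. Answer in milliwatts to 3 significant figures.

The current is common to all series resistors; compute it, then apply P = I²R for the target.
R_total = 271 + 12.0 + 902 + 1.52 = 1187 Ω
I = V / R_total = 136 / 1187 = 0.1146 A
P_R2 = I² × R2 = (0.1146)² × 12.0 = 0.1577 W

158 mW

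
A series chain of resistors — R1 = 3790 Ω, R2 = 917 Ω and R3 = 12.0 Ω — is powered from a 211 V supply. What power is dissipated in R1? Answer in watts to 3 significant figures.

Series elements share the same current, so find I first, then use P = I²R.
R_total = 3790 + 917 + 12.0 = 4719 Ω
I = V / R_total = 211 / 4719 = 0.04471 A
P_R1 = I² × R1 = (0.04471)² × 3790 = 7.577 W

7.58 W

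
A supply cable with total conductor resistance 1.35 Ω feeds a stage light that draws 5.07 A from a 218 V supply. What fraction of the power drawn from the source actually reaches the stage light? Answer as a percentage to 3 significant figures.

The supply cable carries the full 5.07 A.
P_line = I² R_line = (5.070)² × 1.35 = 34.70 W
P_source = V I = 218 × 5.070 = 1105 W; P_load = 1071 W
η = P_load / P_source = 1071 / 1105 = 0.9686

96.9 %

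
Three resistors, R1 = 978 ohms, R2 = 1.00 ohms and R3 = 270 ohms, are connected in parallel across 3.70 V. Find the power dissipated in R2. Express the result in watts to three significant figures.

R2 sits directly across the source, so P = V²/R with V = 3.70 V.
P_R2 = V² / R2 = (3.70)² / 1.00 Ω = 13.69 W

13.7 W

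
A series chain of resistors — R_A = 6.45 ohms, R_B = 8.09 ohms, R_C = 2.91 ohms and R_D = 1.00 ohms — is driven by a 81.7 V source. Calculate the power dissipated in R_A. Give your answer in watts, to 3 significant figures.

Series elements share the same current, so find I first, then use P = I²R.
R_total = 6.45 + 8.09 + 2.91 + 1.00 = 18.45 Ω
I = V / R_total = 81.7 / 18.45 = 4.428 A
P_R_A = I² × R_A = (4.428)² × 6.45 = 126.5 W

126 W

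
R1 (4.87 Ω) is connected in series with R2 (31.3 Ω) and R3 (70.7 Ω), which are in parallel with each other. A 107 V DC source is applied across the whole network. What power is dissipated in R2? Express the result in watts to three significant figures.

First combine the parallel branches into one equivalent R_p, then R1 + R_p is a series pair.
R_p = (31.3×70.7)/(31.3+70.7) = 21.70 Ω
R_total = 4.87 + 21.70 = 26.57 Ω
I = V / R_total = 107 / 26.57 = 4.028 A
Voltage across the parallel pair: V_p = I × R_p = 4.028 × 21.70 = 87.38 V
R2 is across V_p, so use P = V²/R for that branch.
P_R2 = (87.38)² / 31.3 = 244.0 W

244 W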